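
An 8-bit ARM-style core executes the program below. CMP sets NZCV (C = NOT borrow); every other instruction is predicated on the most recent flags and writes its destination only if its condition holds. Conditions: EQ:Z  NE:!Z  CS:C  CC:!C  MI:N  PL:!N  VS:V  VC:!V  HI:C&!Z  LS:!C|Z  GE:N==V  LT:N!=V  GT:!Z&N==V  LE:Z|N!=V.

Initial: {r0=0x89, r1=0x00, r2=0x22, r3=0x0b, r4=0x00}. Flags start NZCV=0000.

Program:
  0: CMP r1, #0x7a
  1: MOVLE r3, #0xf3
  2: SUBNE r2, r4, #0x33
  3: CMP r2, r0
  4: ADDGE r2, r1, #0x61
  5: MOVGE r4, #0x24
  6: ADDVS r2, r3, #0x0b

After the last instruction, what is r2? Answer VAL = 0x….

0: ✓ CMP  NZCV=1000
1: ✓ MOVLE  r3←0xf3
2: ✓ SUBNE  r2←0xcd
3: ✓ CMP  NZCV=0010
4: ✓ ADDGE  r2←0x61
5: ✓ MOVGE  r4←0x24
6: · ADDVS

VAL = 0x61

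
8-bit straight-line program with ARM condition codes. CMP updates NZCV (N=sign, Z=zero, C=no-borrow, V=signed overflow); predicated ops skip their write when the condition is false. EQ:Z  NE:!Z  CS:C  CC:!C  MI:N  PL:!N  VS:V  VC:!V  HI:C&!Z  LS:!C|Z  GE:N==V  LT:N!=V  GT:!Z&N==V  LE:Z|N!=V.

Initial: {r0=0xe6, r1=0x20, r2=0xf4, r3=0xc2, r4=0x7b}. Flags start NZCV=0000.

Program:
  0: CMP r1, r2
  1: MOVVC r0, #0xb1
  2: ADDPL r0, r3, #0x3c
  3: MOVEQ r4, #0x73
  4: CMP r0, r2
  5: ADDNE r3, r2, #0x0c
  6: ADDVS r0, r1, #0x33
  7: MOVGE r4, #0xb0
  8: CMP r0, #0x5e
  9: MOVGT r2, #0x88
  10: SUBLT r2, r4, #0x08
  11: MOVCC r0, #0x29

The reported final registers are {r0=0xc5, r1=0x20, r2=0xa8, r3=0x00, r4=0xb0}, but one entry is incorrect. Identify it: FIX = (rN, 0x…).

FIX = (r0, 0xfe)

0: ✓ CMP  NZCV=0000
1: ✓ MOVVC  r0←0xb1
2: ✓ ADDPL  r0←0xfe
3: · MOVEQ
4: ✓ CMP  NZCV=0010
5: ✓ ADDNE  r3←0x00
6: · ADDVS
7: ✓ MOVGE  r4←0xb0
8: ✓ CMP  NZCV=1010
9: · MOVGT
10: ✓ SUBLT  r2←0xa8
11: · MOVCC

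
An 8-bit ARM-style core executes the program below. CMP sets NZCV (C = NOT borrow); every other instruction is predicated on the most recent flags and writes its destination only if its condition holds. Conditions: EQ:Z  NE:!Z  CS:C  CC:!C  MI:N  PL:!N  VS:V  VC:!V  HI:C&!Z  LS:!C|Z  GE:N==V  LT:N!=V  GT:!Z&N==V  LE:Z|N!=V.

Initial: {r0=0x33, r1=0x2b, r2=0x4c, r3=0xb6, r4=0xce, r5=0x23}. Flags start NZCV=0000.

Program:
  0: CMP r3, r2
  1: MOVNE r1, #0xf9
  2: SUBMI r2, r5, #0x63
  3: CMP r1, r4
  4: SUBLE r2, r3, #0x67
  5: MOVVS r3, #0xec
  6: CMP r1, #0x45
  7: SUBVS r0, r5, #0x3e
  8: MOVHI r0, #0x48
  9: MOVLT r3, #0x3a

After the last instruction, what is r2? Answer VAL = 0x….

VAL = 0x4c

0: ✓ CMP  NZCV=0011
1: ✓ MOVNE  r1←0xf9
2: · SUBMI
3: ✓ CMP  NZCV=0010
4: · SUBLE
5: · MOVVS
6: ✓ CMP  NZCV=1010
7: · SUBVS
8: ✓ MOVHI  r0←0x48
9: ✓ MOVLT  r3←0x3a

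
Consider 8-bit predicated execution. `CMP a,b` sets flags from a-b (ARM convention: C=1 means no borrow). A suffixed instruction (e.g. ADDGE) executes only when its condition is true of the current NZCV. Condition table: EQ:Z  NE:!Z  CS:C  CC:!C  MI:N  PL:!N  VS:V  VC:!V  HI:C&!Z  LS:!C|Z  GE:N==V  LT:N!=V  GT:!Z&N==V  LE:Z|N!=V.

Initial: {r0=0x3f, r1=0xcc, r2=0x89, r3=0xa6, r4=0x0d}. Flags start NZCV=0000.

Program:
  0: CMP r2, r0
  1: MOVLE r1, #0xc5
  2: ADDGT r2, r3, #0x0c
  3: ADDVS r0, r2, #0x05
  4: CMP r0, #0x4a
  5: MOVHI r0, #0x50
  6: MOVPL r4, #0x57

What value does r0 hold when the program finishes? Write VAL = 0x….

[0] flags=0011 → (cmp)
[1] flags=0011 LE?T → r1=0xc5
[2] flags=0011 GT?F → skip
[3] flags=0011 VS?T → r0=0x8e
[4] flags=0011 → (cmp)
[5] flags=0011 HI?T → r0=0x50
[6] flags=0011 PL?T → r4=0x57

VAL = 0x50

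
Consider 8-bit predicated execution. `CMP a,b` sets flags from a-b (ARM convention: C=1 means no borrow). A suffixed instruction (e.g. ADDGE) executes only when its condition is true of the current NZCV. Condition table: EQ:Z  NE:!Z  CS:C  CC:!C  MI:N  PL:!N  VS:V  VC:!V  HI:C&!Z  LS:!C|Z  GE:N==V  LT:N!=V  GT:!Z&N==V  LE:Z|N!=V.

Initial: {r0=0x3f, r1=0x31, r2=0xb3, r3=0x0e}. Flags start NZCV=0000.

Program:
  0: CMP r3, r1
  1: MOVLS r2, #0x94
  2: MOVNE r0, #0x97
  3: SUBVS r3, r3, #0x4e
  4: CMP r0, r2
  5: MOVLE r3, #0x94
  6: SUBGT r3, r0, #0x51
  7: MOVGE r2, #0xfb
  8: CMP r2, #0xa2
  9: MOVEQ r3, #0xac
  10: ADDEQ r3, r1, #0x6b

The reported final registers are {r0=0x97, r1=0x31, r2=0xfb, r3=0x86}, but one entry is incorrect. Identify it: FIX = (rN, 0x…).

FIX = (r3, 0x46)

[0] flags=1000 → (cmp)
[1] flags=1000 LS?T → r2=0x94
[2] flags=1000 NE?T → r0=0x97
[3] flags=1000 VS?F → skip
[4] flags=0010 → (cmp)
[5] flags=0010 LE?F → skip
[6] flags=0010 GT?T → r3=0x46
[7] flags=0010 GE?T → r2=0xfb
[8] flags=0010 → (cmp)
[9] flags=0010 EQ?F → skip
[10] flags=0010 EQ?F → skip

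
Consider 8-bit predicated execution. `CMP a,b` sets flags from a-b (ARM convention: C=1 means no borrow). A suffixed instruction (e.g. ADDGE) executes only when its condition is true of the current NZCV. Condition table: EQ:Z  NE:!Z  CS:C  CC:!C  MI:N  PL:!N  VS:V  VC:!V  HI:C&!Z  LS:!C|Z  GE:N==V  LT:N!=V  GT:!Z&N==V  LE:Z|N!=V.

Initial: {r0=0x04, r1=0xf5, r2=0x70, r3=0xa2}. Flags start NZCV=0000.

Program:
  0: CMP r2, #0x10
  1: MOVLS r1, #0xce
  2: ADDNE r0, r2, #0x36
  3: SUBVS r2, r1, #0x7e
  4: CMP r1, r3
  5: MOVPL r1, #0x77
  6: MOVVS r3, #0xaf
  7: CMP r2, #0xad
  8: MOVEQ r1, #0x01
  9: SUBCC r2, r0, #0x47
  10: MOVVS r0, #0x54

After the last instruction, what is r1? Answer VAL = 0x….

[0] flags=0010 → (cmp)
[1] flags=0010 LS?F → skip
[2] flags=0010 NE?T → r0=0xa6
[3] flags=0010 VS?F → skip
[4] flags=0010 → (cmp)
[5] flags=0010 PL?T → r1=0x77
[6] flags=0010 VS?F → skip
[7] flags=1001 → (cmp)
[8] flags=1001 EQ?F → skip
[9] flags=1001 CC?T → r2=0x5f
[10] flags=1001 VS?T → r0=0x54

VAL = 0x77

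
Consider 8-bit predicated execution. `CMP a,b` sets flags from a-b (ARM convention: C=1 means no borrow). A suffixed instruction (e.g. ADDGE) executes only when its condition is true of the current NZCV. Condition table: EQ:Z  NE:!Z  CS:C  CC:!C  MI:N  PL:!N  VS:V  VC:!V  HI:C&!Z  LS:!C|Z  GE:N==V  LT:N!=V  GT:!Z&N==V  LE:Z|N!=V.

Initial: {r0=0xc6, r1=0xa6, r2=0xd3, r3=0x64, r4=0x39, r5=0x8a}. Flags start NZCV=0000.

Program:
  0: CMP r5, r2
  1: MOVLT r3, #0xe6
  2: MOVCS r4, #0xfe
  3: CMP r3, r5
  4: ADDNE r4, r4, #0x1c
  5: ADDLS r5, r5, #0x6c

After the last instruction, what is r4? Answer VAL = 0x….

0: ✓ CMP  NZCV=1000
1: ✓ MOVLT  r3←0xe6
2: · MOVCS
3: ✓ CMP  NZCV=0010
4: ✓ ADDNE  r4←0x55
5: · ADDLS

VAL = 0x55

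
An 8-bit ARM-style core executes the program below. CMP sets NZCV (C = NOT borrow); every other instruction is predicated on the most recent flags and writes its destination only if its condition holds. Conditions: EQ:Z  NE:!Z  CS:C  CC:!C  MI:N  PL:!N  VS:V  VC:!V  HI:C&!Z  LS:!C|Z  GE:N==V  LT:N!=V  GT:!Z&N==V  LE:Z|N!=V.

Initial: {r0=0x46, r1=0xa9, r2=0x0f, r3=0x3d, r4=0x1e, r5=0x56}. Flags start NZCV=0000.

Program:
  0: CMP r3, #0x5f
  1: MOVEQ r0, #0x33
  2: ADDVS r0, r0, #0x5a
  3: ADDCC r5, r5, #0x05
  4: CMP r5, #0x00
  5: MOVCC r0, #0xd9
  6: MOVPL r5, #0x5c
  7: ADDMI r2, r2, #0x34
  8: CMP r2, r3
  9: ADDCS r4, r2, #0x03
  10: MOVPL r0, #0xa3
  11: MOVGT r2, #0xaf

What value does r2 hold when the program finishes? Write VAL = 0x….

0: ✓ CMP  NZCV=1000
1: · MOVEQ
2: · ADDVS
3: ✓ ADDCC  r5←0x5b
4: ✓ CMP  NZCV=0010
5: · MOVCC
6: ✓ MOVPL  r5←0x5c
7: · ADDMI
8: ✓ CMP  NZCV=1000
9: · ADDCS
10: · MOVPL
11: · MOVGT

VAL = 0x0f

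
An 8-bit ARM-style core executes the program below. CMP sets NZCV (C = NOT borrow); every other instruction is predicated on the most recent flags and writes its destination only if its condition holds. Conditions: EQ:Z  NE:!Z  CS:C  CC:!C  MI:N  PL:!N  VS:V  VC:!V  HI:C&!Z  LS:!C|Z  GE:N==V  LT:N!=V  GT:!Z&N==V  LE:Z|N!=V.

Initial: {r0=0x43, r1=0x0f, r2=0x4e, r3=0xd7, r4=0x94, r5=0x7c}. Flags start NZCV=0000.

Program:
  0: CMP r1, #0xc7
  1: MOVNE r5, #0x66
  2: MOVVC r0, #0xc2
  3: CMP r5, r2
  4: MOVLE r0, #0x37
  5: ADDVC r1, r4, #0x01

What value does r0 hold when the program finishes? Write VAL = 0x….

VAL = 0xc2

0: ✓ CMP  NZCV=0000
1: ✓ MOVNE  r5←0x66
2: ✓ MOVVC  r0←0xc2
3: ✓ CMP  NZCV=0010
4: · MOVLE
5: ✓ ADDVC  r1←0x95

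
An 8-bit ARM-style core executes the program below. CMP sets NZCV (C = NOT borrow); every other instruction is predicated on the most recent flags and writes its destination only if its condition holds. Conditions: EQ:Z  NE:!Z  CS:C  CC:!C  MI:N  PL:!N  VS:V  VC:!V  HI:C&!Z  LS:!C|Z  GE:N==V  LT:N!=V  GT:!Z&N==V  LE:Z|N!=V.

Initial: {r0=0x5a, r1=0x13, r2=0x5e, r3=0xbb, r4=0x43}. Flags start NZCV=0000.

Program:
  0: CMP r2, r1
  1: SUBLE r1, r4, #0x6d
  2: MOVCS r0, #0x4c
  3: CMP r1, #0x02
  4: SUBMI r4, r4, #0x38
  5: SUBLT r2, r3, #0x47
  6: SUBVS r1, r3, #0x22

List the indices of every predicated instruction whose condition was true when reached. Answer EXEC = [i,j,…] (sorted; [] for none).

[0] flags=0010 → (cmp)
[1] flags=0010 LE?F → skip
[2] flags=0010 CS?T → r0=0x4c
[3] flags=0010 → (cmp)
[4] flags=0010 MI?F → skip
[5] flags=0010 LT?F → skip
[6] flags=0010 VS?F → skip

EXEC = [2]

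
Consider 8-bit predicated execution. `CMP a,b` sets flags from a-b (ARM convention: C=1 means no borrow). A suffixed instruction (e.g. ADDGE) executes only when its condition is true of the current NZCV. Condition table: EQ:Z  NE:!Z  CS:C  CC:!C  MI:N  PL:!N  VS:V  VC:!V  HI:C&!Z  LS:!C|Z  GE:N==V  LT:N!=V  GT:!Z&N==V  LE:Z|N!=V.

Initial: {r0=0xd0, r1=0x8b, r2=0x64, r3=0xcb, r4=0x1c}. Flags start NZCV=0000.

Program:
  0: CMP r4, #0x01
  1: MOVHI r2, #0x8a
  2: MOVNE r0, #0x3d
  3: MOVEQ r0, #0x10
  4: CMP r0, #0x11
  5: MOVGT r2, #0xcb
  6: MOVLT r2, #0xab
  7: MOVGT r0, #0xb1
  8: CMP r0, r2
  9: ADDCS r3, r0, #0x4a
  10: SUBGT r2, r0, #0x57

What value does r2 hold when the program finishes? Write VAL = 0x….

VAL = 0xcb

[0] flags=0010 → (cmp)
[1] flags=0010 HI?T → r2=0x8a
[2] flags=0010 NE?T → r0=0x3d
[3] flags=0010 EQ?F → skip
[4] flags=0010 → (cmp)
[5] flags=0010 GT?T → r2=0xcb
[6] flags=0010 LT?F → skip
[7] flags=0010 GT?T → r0=0xb1
[8] flags=1000 → (cmp)
[9] flags=1000 CS?F → skip
[10] flags=1000 GT?F → skip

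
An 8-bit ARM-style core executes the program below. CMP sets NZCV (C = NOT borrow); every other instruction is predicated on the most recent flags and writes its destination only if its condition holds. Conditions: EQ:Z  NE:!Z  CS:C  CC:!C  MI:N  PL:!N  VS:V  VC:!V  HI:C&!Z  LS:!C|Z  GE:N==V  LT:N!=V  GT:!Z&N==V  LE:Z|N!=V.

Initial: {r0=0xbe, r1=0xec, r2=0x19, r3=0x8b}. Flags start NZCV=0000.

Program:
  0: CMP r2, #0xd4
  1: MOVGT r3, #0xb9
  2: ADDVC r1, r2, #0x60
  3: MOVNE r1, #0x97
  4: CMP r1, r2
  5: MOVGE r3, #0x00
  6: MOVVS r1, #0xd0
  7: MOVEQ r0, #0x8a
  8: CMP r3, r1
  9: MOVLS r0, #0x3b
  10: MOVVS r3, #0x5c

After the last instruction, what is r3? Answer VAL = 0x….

[0] flags=0000 → (cmp)
[1] flags=0000 GT?T → r3=0xb9
[2] flags=0000 VC?T → r1=0x79
[3] flags=0000 NE?T → r1=0x97
[4] flags=0011 → (cmp)
[5] flags=0011 GE?F → skip
[6] flags=0011 VS?T → r1=0xd0
[7] flags=0011 EQ?F → skip
[8] flags=1000 → (cmp)
[9] flags=1000 LS?T → r0=0x3b
[10] flags=1000 VS?F → skip

VAL = 0xb9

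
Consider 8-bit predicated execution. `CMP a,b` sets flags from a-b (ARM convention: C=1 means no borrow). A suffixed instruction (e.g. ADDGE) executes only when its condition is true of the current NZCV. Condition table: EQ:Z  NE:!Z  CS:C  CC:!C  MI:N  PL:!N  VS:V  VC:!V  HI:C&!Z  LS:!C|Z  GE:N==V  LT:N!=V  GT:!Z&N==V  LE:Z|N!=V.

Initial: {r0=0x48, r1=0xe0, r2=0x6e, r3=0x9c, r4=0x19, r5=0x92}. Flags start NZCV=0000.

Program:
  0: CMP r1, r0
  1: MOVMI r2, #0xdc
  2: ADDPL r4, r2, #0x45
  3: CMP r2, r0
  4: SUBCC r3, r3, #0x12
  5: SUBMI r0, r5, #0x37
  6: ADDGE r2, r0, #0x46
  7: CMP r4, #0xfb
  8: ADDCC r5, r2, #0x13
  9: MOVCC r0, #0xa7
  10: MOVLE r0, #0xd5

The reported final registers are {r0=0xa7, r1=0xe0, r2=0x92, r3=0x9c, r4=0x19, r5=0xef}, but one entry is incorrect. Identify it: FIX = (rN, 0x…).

0: ✓ CMP  NZCV=1010
1: ✓ MOVMI  r2←0xdc
2: · ADDPL
3: ✓ CMP  NZCV=1010
4: · SUBCC
5: ✓ SUBMI  r0←0x5b
6: · ADDGE
7: ✓ CMP  NZCV=0000
8: ✓ ADDCC  r5←0xef
9: ✓ MOVCC  r0←0xa7
10: · MOVLE

FIX = (r2, 0xdc)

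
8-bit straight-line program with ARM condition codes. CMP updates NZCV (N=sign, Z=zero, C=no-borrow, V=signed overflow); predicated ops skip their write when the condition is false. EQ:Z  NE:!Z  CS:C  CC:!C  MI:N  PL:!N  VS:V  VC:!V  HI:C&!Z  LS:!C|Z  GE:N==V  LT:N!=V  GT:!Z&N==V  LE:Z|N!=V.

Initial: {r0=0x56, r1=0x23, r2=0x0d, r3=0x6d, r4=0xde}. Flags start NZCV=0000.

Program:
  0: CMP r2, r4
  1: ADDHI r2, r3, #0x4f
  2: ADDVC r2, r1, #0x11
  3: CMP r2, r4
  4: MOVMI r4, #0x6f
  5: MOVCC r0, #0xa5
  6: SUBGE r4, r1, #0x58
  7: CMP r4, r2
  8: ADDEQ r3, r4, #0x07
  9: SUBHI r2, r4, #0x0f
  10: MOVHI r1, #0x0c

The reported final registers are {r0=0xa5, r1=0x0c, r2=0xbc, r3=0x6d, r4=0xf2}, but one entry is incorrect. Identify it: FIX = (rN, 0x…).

FIX = (r4, 0xcb)

[0] flags=0000 → (cmp)
[1] flags=0000 HI?F → skip
[2] flags=0000 VC?T → r2=0x34
[3] flags=0000 → (cmp)
[4] flags=0000 MI?F → skip
[5] flags=0000 CC?T → r0=0xa5
[6] flags=0000 GE?T → r4=0xcb
[7] flags=1010 → (cmp)
[8] flags=1010 EQ?F → skip
[9] flags=1010 HI?T → r2=0xbc
[10] flags=1010 HI?T → r1=0x0c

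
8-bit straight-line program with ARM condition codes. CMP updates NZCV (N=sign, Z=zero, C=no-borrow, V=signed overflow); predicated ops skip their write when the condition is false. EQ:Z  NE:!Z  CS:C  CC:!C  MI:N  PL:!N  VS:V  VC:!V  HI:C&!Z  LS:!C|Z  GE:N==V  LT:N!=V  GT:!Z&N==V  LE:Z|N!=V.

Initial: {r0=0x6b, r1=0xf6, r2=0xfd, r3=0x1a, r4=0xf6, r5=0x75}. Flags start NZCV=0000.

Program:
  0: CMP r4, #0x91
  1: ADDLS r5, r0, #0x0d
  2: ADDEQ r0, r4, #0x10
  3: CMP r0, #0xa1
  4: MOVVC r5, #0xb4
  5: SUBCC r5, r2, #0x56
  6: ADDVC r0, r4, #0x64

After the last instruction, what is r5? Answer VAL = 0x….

VAL = 0xa7

0: ✓ CMP  NZCV=0010
1: · ADDLS
2: · ADDEQ
3: ✓ CMP  NZCV=1001
4: · MOVVC
5: ✓ SUBCC  r5←0xa7
6: · ADDVC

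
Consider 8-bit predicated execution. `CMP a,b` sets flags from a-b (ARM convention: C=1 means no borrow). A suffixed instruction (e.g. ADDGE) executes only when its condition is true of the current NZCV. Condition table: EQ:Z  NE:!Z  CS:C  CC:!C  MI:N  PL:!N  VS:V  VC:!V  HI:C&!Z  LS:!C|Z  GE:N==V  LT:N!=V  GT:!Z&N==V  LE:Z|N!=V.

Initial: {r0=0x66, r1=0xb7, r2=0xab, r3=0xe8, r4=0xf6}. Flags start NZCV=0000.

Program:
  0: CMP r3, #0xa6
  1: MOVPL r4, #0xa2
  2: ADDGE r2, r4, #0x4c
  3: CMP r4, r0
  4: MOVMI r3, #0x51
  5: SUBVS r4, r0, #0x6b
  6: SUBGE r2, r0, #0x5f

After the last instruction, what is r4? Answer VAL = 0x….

VAL = 0xfb

0: ✓ CMP  NZCV=0010
1: ✓ MOVPL  r4←0xa2
2: ✓ ADDGE  r2←0xee
3: ✓ CMP  NZCV=0011
4: · MOVMI
5: ✓ SUBVS  r4←0xfb
6: · SUBGE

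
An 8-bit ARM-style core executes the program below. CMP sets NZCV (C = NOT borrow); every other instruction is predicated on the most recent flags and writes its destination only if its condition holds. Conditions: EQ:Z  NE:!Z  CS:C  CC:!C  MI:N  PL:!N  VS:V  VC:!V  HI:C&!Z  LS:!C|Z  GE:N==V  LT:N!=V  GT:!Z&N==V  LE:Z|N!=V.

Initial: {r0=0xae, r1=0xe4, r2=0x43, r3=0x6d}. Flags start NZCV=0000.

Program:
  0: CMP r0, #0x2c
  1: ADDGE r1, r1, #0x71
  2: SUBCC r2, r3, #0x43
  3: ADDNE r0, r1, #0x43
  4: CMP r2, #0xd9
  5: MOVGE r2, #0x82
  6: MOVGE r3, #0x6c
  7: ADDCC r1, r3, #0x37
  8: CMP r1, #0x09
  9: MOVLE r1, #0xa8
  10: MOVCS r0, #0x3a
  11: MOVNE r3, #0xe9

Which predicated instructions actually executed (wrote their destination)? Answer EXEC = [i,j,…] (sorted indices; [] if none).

EXEC = [3,5,6,7,9,10,11]

[0] flags=1010 → (cmp)
[1] flags=1010 GE?F → skip
[2] flags=1010 CC?F → skip
[3] flags=1010 NE?T → r0=0x27
[4] flags=0000 → (cmp)
[5] flags=0000 GE?T → r2=0x82
[6] flags=0000 GE?T → r3=0x6c
[7] flags=0000 CC?T → r1=0xa3
[8] flags=1010 → (cmp)
[9] flags=1010 LE?T → r1=0xa8
[10] flags=1010 CS?T → r0=0x3a
[11] flags=1010 NE?T → r3=0xe9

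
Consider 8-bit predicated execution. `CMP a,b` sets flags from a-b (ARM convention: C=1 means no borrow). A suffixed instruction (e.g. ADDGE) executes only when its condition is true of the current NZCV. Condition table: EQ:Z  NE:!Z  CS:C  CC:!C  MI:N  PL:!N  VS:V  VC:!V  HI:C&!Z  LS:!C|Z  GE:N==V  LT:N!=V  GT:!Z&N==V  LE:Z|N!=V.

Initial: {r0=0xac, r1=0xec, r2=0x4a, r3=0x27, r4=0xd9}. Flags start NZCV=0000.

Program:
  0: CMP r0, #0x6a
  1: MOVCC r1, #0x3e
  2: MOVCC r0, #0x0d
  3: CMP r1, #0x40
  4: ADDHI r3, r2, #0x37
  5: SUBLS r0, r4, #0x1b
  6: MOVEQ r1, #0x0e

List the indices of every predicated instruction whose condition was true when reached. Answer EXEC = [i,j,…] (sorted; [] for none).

[0] flags=0011 → (cmp)
[1] flags=0011 CC?F → skip
[2] flags=0011 CC?F → skip
[3] flags=1010 → (cmp)
[4] flags=1010 HI?T → r3=0x81
[5] flags=1010 LS?F → skip
[6] flags=1010 EQ?F → skip

EXEC = [4]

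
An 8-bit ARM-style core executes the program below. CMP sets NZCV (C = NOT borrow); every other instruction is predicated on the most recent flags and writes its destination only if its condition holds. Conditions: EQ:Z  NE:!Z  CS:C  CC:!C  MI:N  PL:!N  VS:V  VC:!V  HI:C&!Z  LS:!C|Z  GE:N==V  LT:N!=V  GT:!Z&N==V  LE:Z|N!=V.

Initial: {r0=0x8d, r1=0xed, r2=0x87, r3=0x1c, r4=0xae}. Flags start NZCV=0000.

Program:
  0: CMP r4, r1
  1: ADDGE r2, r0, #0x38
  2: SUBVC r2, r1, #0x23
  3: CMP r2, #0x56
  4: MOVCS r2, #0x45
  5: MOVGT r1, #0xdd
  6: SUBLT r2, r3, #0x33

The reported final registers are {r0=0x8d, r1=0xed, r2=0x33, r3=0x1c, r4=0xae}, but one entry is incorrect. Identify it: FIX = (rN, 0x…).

0: ✓ CMP  NZCV=1000
1: · ADDGE
2: ✓ SUBVC  r2←0xca
3: ✓ CMP  NZCV=0011
4: ✓ MOVCS  r2←0x45
5: · MOVGT
6: ✓ SUBLT  r2←0xe9

FIX = (r2, 0xe9)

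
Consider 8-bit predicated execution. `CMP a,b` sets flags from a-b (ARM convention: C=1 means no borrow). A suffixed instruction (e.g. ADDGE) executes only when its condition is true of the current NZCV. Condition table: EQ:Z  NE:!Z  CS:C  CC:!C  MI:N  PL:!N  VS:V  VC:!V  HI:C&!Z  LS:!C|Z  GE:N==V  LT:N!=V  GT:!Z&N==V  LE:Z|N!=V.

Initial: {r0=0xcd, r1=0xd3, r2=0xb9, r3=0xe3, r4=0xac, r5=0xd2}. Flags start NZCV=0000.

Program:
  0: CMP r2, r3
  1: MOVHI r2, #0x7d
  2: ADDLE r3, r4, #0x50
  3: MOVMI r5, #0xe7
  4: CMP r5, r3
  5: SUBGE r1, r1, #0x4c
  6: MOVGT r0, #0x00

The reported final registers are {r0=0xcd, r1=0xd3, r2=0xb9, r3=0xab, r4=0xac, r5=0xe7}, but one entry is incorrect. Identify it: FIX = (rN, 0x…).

0: ✓ CMP  NZCV=1000
1: · MOVHI
2: ✓ ADDLE  r3←0xfc
3: ✓ MOVMI  r5←0xe7
4: ✓ CMP  NZCV=1000
5: · SUBGE
6: · MOVGT

FIX = (r3, 0xfc)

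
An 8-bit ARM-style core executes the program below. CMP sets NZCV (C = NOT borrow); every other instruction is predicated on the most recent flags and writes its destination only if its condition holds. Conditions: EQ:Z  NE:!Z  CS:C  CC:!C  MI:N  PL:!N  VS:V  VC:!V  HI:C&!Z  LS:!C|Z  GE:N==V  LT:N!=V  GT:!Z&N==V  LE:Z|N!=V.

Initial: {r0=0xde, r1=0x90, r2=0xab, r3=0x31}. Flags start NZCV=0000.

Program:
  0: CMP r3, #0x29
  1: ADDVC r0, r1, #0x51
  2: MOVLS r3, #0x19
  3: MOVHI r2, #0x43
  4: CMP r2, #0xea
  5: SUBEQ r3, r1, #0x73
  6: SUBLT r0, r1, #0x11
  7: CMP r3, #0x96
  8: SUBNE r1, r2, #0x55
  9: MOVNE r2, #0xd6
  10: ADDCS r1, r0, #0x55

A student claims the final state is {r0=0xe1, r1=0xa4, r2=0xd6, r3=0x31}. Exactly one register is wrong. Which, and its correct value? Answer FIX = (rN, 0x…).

FIX = (r1, 0xee)

0: ✓ CMP  NZCV=0010
1: ✓ ADDVC  r0←0xe1
2: · MOVLS
3: ✓ MOVHI  r2←0x43
4: ✓ CMP  NZCV=0000
5: · SUBEQ
6: · SUBLT
7: ✓ CMP  NZCV=1001
8: ✓ SUBNE  r1←0xee
9: ✓ MOVNE  r2←0xd6
10: · ADDCS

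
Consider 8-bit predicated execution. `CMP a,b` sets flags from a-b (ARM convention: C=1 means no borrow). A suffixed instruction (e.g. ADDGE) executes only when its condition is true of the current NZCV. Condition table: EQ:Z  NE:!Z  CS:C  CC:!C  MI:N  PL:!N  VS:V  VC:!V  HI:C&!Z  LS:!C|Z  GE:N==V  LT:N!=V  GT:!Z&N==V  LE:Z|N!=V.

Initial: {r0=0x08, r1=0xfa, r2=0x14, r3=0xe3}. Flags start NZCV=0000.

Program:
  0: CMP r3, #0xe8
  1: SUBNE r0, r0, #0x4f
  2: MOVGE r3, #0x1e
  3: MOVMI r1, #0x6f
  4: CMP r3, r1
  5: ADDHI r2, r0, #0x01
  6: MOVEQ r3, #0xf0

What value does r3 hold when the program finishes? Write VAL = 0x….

VAL = 0xe3

[0] flags=1000 → (cmp)
[1] flags=1000 NE?T → r0=0xb9
[2] flags=1000 GE?F → skip
[3] flags=1000 MI?T → r1=0x6f
[4] flags=0011 → (cmp)
[5] flags=0011 HI?T → r2=0xba
[6] flags=0011 EQ?F → skip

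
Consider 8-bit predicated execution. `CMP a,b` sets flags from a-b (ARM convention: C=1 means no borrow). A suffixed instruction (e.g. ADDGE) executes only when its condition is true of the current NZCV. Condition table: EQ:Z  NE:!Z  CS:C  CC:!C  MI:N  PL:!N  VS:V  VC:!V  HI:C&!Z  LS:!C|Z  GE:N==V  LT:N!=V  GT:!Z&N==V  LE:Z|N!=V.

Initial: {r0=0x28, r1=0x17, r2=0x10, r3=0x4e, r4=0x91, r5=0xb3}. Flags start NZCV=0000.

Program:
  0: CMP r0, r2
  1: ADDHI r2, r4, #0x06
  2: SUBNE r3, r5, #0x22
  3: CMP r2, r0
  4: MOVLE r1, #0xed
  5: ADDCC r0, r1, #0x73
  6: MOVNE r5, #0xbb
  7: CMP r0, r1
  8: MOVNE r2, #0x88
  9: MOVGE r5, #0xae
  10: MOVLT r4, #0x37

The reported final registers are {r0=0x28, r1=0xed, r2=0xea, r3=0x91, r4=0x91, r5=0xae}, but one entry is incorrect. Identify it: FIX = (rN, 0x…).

0: ✓ CMP  NZCV=0010
1: ✓ ADDHI  r2←0x97
2: ✓ SUBNE  r3←0x91
3: ✓ CMP  NZCV=0011
4: ✓ MOVLE  r1←0xed
5: · ADDCC
6: ✓ MOVNE  r5←0xbb
7: ✓ CMP  NZCV=0000
8: ✓ MOVNE  r2←0x88
9: ✓ MOVGE  r5←0xae
10: · MOVLT

FIX = (r2, 0x88)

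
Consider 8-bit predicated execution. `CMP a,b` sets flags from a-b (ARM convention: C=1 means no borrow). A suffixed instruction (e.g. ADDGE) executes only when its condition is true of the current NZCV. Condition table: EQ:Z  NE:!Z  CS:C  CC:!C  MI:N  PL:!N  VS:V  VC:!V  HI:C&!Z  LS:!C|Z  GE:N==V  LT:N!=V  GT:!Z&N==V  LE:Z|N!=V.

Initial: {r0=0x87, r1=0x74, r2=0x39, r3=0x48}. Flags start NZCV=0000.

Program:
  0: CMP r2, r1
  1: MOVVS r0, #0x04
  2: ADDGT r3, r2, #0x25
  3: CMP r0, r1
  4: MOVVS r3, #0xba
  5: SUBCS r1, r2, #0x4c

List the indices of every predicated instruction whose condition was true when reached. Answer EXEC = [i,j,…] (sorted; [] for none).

EXEC = [4,5]

[0] flags=1000 → (cmp)
[1] flags=1000 VS?F → skip
[2] flags=1000 GT?F → skip
[3] flags=0011 → (cmp)
[4] flags=0011 VS?T → r3=0xba
[5] flags=0011 CS?T → r1=0xed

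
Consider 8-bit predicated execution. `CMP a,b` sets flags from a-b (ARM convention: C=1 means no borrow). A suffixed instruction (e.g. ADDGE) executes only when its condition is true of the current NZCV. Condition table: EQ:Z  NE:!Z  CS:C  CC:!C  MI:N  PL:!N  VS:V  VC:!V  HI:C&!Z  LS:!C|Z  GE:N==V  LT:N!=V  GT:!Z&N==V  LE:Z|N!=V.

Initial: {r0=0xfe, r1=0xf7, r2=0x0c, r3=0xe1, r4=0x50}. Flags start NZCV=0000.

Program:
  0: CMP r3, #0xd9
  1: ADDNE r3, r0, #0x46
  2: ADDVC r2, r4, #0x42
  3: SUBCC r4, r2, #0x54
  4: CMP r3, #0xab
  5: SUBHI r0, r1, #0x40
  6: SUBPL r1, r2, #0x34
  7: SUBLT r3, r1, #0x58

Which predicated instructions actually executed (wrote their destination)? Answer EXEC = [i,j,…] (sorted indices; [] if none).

EXEC = [1,2]

[0] flags=0010 → (cmp)
[1] flags=0010 NE?T → r3=0x44
[2] flags=0010 VC?T → r2=0x92
[3] flags=0010 CC?F → skip
[4] flags=1001 → (cmp)
[5] flags=1001 HI?F → skip
[6] flags=1001 PL?F → skip
[7] flags=1001 LT?F → skip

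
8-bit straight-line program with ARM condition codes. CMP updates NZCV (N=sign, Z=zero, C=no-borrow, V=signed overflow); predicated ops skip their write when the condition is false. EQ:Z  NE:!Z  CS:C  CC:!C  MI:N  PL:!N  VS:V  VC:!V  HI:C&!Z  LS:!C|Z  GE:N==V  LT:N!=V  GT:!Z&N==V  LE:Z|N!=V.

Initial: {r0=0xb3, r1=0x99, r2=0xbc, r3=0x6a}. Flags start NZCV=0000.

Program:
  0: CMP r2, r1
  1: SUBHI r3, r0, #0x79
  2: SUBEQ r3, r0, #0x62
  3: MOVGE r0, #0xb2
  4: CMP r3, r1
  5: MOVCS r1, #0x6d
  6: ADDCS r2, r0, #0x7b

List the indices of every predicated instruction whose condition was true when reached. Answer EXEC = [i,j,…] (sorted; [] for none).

EXEC = [1,3]

0: ✓ CMP  NZCV=0010
1: ✓ SUBHI  r3←0x3a
2: · SUBEQ
3: ✓ MOVGE  r0←0xb2
4: ✓ CMP  NZCV=1001
5: · MOVCS
6: · ADDCS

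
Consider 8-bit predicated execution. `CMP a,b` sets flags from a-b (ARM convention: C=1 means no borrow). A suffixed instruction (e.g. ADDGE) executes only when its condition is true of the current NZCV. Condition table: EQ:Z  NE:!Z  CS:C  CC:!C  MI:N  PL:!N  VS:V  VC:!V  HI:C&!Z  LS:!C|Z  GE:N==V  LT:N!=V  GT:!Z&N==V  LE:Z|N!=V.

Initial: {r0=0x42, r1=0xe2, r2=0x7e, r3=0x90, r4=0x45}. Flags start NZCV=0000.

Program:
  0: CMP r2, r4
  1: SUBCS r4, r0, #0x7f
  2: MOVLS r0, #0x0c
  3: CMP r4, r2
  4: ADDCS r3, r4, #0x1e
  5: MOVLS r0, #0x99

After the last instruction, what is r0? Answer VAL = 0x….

VAL = 0x42

[0] flags=0010 → (cmp)
[1] flags=0010 CS?T → r4=0xc3
[2] flags=0010 LS?F → skip
[3] flags=0011 → (cmp)
[4] flags=0011 CS?T → r3=0xe1
[5] flags=0011 LS?F → skip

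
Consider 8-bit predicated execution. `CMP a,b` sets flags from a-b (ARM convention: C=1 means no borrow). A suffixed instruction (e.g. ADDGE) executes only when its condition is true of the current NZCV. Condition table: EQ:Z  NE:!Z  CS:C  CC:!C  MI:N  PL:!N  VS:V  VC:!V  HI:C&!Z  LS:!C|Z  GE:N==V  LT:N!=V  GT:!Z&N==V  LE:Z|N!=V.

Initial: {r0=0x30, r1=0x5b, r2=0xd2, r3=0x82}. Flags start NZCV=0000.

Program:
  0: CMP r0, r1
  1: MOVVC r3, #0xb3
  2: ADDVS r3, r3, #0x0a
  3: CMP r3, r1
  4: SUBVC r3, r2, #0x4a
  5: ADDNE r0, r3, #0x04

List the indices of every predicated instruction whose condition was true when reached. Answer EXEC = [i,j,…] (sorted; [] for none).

EXEC = [1,5]

[0] flags=1000 → (cmp)
[1] flags=1000 VC?T → r3=0xb3
[2] flags=1000 VS?F → skip
[3] flags=0011 → (cmp)
[4] flags=0011 VC?F → skip
[5] flags=0011 NE?T → r0=0xb7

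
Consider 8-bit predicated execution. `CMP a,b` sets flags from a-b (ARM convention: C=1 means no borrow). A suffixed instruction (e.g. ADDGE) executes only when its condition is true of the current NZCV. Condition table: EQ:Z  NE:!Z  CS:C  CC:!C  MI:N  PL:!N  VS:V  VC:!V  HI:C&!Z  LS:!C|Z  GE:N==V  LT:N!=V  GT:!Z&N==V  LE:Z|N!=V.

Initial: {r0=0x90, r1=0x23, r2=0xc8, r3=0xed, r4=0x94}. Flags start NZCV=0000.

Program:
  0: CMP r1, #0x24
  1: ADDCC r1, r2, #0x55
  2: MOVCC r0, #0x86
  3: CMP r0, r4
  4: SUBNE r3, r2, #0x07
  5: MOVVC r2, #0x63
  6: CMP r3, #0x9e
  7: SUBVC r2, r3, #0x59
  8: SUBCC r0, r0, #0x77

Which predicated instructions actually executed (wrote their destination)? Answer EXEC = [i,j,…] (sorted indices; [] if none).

0: ✓ CMP  NZCV=1000
1: ✓ ADDCC  r1←0x1d
2: ✓ MOVCC  r0←0x86
3: ✓ CMP  NZCV=1000
4: ✓ SUBNE  r3←0xc1
5: ✓ MOVVC  r2←0x63
6: ✓ CMP  NZCV=0010
7: ✓ SUBVC  r2←0x68
8: · SUBCC

EXEC = [1,2,4,5,7]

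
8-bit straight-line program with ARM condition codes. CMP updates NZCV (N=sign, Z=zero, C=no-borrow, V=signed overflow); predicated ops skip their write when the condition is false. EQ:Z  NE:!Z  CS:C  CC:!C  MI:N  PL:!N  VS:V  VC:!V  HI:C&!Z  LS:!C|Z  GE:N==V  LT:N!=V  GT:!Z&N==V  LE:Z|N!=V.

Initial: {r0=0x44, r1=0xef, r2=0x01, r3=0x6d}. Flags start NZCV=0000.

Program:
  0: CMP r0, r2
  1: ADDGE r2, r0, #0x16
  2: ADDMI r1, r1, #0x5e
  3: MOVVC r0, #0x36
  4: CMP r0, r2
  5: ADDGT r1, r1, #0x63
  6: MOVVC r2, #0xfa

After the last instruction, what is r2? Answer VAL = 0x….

VAL = 0xfa

0: ✓ CMP  NZCV=0010
1: ✓ ADDGE  r2←0x5a
2: · ADDMI
3: ✓ MOVVC  r0←0x36
4: ✓ CMP  NZCV=1000
5: · ADDGT
6: ✓ MOVVC  r2←0xfa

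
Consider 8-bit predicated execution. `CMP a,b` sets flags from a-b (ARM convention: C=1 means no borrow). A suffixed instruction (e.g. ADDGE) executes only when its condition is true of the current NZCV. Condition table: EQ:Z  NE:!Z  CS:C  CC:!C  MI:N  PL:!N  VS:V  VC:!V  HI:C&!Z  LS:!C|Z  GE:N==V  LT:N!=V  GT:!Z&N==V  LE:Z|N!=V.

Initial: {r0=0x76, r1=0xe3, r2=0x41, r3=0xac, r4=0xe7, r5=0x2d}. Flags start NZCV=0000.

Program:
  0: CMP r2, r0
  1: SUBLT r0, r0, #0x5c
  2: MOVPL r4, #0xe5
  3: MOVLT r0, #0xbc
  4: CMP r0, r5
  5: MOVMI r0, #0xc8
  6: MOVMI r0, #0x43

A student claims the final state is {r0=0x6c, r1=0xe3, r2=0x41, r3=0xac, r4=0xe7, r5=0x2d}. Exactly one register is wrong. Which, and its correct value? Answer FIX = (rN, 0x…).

FIX = (r0, 0x43)

0: ✓ CMP  NZCV=1000
1: ✓ SUBLT  r0←0x1a
2: · MOVPL
3: ✓ MOVLT  r0←0xbc
4: ✓ CMP  NZCV=1010
5: ✓ MOVMI  r0←0xc8
6: ✓ MOVMI  r0←0x43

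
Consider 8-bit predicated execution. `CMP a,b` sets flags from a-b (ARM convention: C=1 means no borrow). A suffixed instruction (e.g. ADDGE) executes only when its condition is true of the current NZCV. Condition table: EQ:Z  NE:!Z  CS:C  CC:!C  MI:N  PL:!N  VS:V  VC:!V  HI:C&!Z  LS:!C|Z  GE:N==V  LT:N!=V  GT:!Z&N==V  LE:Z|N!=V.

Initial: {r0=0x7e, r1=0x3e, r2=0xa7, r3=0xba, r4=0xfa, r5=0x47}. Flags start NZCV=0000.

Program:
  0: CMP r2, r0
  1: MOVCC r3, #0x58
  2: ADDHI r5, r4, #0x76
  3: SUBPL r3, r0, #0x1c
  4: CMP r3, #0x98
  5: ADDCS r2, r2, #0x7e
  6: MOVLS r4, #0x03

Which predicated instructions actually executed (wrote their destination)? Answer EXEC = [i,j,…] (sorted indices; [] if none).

0: ✓ CMP  NZCV=0011
1: · MOVCC
2: ✓ ADDHI  r5←0x70
3: ✓ SUBPL  r3←0x62
4: ✓ CMP  NZCV=1001
5: · ADDCS
6: ✓ MOVLS  r4←0x03

EXEC = [2,3,6]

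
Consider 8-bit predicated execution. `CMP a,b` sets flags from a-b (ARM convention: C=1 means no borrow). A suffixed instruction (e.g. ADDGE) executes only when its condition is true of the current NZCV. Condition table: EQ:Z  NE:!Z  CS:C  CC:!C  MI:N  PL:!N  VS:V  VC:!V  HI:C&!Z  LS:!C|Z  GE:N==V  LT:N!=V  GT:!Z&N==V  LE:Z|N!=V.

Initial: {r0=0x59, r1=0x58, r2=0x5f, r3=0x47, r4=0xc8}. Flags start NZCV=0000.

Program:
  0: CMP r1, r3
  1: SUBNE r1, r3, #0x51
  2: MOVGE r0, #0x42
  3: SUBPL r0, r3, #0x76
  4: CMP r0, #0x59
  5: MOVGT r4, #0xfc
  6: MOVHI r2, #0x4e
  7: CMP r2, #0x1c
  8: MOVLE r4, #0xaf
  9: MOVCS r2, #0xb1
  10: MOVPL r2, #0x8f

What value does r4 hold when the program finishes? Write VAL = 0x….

VAL = 0xc8

[0] flags=0010 → (cmp)
[1] flags=0010 NE?T → r1=0xf6
[2] flags=0010 GE?T → r0=0x42
[3] flags=0010 PL?T → r0=0xd1
[4] flags=0011 → (cmp)
[5] flags=0011 GT?F → skip
[6] flags=0011 HI?T → r2=0x4e
[7] flags=0010 → (cmp)
[8] flags=0010 LE?F → skip
[9] flags=0010 CS?T → r2=0xb1
[10] flags=0010 PL?T → r2=0x8f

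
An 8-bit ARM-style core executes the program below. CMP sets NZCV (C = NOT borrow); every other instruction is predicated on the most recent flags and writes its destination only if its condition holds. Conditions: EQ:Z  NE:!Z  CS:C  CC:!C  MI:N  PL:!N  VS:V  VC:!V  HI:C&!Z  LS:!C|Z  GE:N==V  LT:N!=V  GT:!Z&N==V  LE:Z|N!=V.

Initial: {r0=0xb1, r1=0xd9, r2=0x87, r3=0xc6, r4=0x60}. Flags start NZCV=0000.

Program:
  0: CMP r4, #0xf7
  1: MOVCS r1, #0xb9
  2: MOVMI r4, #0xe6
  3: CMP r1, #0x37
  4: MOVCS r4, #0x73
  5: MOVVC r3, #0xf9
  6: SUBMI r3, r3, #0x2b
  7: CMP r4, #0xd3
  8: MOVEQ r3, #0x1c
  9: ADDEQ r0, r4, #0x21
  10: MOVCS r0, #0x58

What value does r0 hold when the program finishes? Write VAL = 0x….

0: ✓ CMP  NZCV=0000
1: · MOVCS
2: · MOVMI
3: ✓ CMP  NZCV=1010
4: ✓ MOVCS  r4←0x73
5: ✓ MOVVC  r3←0xf9
6: ✓ SUBMI  r3←0xce
7: ✓ CMP  NZCV=1001
8: · MOVEQ
9: · ADDEQ
10: · MOVCS

VAL = 0xb1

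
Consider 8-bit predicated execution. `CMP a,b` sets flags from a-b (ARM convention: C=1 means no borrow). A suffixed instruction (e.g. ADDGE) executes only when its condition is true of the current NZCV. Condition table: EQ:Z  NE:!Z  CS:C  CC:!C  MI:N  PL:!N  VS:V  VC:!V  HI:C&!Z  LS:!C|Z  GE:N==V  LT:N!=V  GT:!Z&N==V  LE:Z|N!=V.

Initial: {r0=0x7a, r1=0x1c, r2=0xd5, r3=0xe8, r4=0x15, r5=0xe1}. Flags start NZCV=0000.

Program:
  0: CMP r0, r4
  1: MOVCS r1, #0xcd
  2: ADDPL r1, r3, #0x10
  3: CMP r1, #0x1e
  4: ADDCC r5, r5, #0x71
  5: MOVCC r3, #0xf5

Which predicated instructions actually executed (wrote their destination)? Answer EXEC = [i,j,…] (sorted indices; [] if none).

EXEC = [1,2]

0: ✓ CMP  NZCV=0010
1: ✓ MOVCS  r1←0xcd
2: ✓ ADDPL  r1←0xf8
3: ✓ CMP  NZCV=1010
4: · ADDCC
5: · MOVCC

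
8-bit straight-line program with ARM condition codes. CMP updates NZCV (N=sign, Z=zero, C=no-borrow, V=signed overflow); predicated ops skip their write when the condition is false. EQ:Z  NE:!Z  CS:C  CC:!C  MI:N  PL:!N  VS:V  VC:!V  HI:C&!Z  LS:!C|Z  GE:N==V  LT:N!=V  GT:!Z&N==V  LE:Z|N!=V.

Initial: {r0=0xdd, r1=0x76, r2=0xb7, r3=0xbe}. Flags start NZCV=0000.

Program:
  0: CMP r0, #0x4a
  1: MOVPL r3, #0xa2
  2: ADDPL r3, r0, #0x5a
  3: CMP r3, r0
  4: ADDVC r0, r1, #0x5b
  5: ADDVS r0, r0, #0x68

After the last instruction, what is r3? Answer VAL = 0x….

VAL = 0xbe

[0] flags=1010 → (cmp)
[1] flags=1010 PL?F → skip
[2] flags=1010 PL?F → skip
[3] flags=1000 → (cmp)
[4] flags=1000 VC?T → r0=0xd1
[5] flags=1000 VS?F → skip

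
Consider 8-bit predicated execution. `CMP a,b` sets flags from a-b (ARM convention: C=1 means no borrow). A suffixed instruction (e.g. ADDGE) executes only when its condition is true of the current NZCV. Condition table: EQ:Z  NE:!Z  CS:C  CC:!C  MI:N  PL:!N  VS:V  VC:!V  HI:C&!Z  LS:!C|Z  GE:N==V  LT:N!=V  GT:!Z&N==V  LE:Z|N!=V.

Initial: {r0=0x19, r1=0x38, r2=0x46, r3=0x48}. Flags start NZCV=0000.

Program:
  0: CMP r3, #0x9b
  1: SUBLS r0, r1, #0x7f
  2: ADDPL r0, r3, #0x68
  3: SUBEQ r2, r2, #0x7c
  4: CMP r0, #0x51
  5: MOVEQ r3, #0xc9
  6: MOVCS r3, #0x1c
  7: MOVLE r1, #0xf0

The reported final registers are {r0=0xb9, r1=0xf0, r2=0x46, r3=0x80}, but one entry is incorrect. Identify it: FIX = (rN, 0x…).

FIX = (r3, 0x1c)

[0] flags=1001 → (cmp)
[1] flags=1001 LS?T → r0=0xb9
[2] flags=1001 PL?F → skip
[3] flags=1001 EQ?F → skip
[4] flags=0011 → (cmp)
[5] flags=0011 EQ?F → skip
[6] flags=0011 CS?T → r3=0x1c
[7] flags=0011 LE?T → r1=0xf0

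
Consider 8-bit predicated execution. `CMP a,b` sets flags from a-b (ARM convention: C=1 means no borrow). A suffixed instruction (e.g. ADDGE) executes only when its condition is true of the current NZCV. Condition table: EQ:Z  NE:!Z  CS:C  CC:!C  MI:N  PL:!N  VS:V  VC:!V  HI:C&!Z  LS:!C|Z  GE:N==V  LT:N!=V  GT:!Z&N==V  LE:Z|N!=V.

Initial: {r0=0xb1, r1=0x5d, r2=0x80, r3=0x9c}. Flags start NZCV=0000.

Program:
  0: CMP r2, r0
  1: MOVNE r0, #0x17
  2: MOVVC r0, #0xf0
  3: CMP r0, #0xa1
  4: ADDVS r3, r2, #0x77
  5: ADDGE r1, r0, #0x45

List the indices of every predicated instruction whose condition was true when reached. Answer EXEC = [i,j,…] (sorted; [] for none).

EXEC = [1,2,5]

0: ✓ CMP  NZCV=1000
1: ✓ MOVNE  r0←0x17
2: ✓ MOVVC  r0←0xf0
3: ✓ CMP  NZCV=0010
4: · ADDVS
5: ✓ ADDGE  r1←0x35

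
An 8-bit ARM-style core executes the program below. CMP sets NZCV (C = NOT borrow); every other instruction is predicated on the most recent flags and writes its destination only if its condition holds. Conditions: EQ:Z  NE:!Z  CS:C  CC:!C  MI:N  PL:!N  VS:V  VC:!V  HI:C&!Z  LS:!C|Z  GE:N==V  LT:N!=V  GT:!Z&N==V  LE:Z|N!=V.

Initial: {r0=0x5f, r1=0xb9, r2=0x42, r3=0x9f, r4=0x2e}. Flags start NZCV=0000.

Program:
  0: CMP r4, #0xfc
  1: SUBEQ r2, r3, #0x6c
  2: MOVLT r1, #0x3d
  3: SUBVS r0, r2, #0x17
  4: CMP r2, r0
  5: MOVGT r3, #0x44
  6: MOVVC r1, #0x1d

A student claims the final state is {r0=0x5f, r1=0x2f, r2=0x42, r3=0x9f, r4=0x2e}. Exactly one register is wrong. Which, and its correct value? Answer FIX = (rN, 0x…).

FIX = (r1, 0x1d)

[0] flags=0000 → (cmp)
[1] flags=0000 EQ?F → skip
[2] flags=0000 LT?F → skip
[3] flags=0000 VS?F → skip
[4] flags=1000 → (cmp)
[5] flags=1000 GT?F → skip
[6] flags=1000 VC?T → r1=0x1d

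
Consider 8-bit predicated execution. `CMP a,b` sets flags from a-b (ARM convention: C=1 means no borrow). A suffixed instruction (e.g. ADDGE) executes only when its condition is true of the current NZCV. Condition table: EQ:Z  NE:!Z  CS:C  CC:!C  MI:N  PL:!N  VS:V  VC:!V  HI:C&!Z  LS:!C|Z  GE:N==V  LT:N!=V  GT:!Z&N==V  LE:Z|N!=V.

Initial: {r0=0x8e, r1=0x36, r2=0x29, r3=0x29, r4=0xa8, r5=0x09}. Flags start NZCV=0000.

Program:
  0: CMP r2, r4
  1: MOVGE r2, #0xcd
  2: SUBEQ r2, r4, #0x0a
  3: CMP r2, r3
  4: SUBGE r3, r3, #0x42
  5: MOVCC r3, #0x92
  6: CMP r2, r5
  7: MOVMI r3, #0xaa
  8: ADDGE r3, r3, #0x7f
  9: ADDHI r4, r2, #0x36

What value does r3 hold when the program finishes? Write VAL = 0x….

[0] flags=1001 → (cmp)
[1] flags=1001 GE?T → r2=0xcd
[2] flags=1001 EQ?F → skip
[3] flags=1010 → (cmp)
[4] flags=1010 GE?F → skip
[5] flags=1010 CC?F → skip
[6] flags=1010 → (cmp)
[7] flags=1010 MI?T → r3=0xaa
[8] flags=1010 GE?F → skip
[9] flags=1010 HI?T → r4=0x03

VAL = 0xaa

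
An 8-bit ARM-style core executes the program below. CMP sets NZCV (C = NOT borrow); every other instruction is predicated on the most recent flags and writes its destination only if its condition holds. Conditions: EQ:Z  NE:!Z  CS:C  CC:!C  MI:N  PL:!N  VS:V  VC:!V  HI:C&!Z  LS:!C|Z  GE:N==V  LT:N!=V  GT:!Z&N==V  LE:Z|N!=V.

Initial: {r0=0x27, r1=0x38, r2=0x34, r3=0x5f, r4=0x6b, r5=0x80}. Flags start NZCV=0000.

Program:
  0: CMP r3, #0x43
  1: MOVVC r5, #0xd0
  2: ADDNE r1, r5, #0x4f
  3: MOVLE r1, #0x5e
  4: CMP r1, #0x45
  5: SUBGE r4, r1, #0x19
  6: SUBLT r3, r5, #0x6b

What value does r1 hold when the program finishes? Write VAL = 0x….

[0] flags=0010 → (cmp)
[1] flags=0010 VC?T → r5=0xd0
[2] flags=0010 NE?T → r1=0x1f
[3] flags=0010 LE?F → skip
[4] flags=1000 → (cmp)
[5] flags=1000 GE?F → skip
[6] flags=1000 LT?T → r3=0x65

VAL = 0x1f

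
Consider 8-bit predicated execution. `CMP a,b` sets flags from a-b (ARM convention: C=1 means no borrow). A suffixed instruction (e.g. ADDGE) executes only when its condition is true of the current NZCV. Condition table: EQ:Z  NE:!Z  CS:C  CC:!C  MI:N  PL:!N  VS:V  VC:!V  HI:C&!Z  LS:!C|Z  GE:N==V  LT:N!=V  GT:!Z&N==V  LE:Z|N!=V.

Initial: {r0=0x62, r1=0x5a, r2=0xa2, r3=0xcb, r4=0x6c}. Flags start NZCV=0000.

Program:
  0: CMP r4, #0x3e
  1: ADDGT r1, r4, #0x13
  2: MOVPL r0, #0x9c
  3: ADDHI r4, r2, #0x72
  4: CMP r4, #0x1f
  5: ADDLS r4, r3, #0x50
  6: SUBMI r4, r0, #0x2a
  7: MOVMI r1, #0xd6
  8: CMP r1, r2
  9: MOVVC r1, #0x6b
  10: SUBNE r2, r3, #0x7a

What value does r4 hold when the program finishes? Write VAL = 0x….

[0] flags=0010 → (cmp)
[1] flags=0010 GT?T → r1=0x7f
[2] flags=0010 PL?T → r0=0x9c
[3] flags=0010 HI?T → r4=0x14
[4] flags=1000 → (cmp)
[5] flags=1000 LS?T → r4=0x1b
[6] flags=1000 MI?T → r4=0x72
[7] flags=1000 MI?T → r1=0xd6
[8] flags=0010 → (cmp)
[9] flags=0010 VC?T → r1=0x6b
[10] flags=0010 NE?T → r2=0x51

VAL = 0x72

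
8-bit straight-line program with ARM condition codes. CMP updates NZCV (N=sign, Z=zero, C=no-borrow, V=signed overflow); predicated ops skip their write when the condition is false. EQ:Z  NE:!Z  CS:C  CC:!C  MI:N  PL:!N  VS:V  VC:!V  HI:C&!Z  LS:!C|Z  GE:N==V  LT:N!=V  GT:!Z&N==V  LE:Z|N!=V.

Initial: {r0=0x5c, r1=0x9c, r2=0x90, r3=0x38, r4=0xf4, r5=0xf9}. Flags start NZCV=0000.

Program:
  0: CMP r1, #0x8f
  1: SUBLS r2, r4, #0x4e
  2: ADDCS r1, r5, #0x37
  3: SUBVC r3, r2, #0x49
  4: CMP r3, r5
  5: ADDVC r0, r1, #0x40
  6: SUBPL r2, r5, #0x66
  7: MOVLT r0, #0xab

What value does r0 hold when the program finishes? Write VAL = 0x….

0: ✓ CMP  NZCV=0010
1: · SUBLS
2: ✓ ADDCS  r1←0x30
3: ✓ SUBVC  r3←0x47
4: ✓ CMP  NZCV=0000
5: ✓ ADDVC  r0←0x70
6: ✓ SUBPL  r2←0x93
7: · MOVLT

VAL = 0x70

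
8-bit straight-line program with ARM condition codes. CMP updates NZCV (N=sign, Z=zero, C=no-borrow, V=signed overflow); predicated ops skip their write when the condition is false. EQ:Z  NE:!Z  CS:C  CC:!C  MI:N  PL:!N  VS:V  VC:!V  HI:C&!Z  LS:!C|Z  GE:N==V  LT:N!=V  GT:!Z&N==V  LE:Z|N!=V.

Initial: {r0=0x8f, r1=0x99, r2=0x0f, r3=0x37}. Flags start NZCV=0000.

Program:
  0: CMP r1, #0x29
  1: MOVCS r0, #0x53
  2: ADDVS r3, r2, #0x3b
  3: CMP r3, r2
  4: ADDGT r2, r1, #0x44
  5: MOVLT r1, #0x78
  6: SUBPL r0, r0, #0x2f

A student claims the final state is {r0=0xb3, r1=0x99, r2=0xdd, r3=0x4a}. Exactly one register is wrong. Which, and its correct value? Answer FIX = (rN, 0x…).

0: ✓ CMP  NZCV=0011
1: ✓ MOVCS  r0←0x53
2: ✓ ADDVS  r3←0x4a
3: ✓ CMP  NZCV=0010
4: ✓ ADDGT  r2←0xdd
5: · MOVLT
6: ✓ SUBPL  r0←0x24

FIX = (r0, 0x24)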